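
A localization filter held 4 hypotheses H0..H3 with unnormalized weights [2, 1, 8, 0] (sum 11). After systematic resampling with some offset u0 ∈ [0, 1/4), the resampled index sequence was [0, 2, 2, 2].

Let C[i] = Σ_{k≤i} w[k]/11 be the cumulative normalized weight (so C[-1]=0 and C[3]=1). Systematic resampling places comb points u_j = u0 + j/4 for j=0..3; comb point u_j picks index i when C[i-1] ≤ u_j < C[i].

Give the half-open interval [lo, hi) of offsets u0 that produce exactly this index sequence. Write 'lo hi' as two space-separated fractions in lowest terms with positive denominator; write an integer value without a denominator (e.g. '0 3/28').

1/44 2/11

C = [2/11, 3/11, 1, 1]
j=0 picked index 0: u0 ∈ [0, 2/11)
j=1 picked index 2: u0 ∈ [1/44, 3/4)
j=2 picked index 2: u0 ∈ [-5/22, 1/2)
j=3 picked index 2: u0 ∈ [-21/44, 1/4)
intersection: [1/44, 2/11)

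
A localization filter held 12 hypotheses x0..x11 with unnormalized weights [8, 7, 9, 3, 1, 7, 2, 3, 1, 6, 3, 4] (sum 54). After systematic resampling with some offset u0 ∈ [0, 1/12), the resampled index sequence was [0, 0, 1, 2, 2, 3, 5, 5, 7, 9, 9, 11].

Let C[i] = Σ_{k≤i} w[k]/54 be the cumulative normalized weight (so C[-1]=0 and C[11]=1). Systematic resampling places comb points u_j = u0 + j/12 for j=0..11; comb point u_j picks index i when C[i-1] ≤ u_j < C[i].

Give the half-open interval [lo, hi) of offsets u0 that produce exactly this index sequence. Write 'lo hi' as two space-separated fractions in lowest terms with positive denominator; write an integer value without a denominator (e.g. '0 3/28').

1/36 1/27

C = [4/27, 5/18, 4/9, 1/2, 14/27, 35/54, 37/54, 20/27, 41/54, 47/54, 25/27, 1]
j=0 picked index 0: u0 ∈ [0, 4/27)
j=1 picked index 0: u0 ∈ [-1/12, 7/108)
j=2 picked index 1: u0 ∈ [-1/54, 1/9)
j=3 picked index 2: u0 ∈ [1/36, 7/36)
j=4 picked index 2: u0 ∈ [-1/18, 1/9)
j=5 picked index 3: u0 ∈ [1/36, 1/12)
j=6 picked index 5: u0 ∈ [1/54, 4/27)
j=7 picked index 5: u0 ∈ [-7/108, 7/108)
j=8 picked index 7: u0 ∈ [1/54, 2/27)
j=9 picked index 9: u0 ∈ [1/108, 13/108)
j=10 picked index 9: u0 ∈ [-2/27, 1/27)
j=11 picked index 11: u0 ∈ [1/108, 1/12)
intersection: [1/36, 1/27)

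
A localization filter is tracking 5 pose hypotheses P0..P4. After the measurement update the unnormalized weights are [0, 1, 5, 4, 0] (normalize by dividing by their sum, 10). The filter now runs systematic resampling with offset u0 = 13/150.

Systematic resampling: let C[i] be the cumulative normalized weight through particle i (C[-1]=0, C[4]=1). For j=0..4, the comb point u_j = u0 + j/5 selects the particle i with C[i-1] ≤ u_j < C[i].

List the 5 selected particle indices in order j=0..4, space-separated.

1 2 2 3 3

C = [0, 1/10, 3/5, 1, 1]
j=0: u_0=13/150 ∈ [0, 1/10) → index 1
j=1: u_1=43/150 ∈ [1/10, 3/5) → index 2
j=2: u_2=73/150 ∈ [1/10, 3/5) → index 2
j=3: u_3=103/150 ∈ [3/5, 1) → index 3
j=4: u_4=133/150 ∈ [3/5, 1) → index 3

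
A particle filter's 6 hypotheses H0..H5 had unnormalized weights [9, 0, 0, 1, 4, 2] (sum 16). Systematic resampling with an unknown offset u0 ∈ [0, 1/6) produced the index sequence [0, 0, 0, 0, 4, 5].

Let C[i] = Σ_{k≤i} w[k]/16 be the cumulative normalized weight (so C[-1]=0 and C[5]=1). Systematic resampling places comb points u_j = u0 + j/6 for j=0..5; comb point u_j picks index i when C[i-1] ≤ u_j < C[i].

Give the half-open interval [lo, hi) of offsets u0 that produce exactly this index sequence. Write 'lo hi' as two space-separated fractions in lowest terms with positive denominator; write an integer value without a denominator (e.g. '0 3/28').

1/24 1/16

C = [9/16, 9/16, 9/16, 5/8, 7/8, 1]
j=0 picked index 0: u0 ∈ [0, 9/16)
j=1 picked index 0: u0 ∈ [-1/6, 19/48)
j=2 picked index 0: u0 ∈ [-1/3, 11/48)
j=3 picked index 0: u0 ∈ [-1/2, 1/16)
j=4 picked index 4: u0 ∈ [-1/24, 5/24)
j=5 picked index 5: u0 ∈ [1/24, 1/6)
intersection: [1/24, 1/16)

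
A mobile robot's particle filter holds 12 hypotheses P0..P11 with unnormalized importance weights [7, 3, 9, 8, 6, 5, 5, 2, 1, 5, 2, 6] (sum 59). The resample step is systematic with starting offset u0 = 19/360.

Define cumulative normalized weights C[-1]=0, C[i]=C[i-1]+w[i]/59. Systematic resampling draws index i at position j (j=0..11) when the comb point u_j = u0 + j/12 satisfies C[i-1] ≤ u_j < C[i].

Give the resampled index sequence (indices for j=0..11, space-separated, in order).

C = [7/59, 10/59, 19/59, 27/59, 33/59, 38/59, 43/59, 45/59, 46/59, 51/59, 53/59, 1]
j=0: u_0=19/360 ∈ [0, 7/59) → index 0
j=1: u_1=49/360 ∈ [7/59, 10/59) → index 1
j=2: u_2=79/360 ∈ [10/59, 19/59) → index 2
j=3: u_3=109/360 ∈ [10/59, 19/59) → index 2
j=4: u_4=139/360 ∈ [19/59, 27/59) → index 3
j=5: u_5=169/360 ∈ [27/59, 33/59) → index 4
j=6: u_6=199/360 ∈ [27/59, 33/59) → index 4
j=7: u_7=229/360 ∈ [33/59, 38/59) → index 5
j=8: u_8=259/360 ∈ [38/59, 43/59) → index 6
j=9: u_9=289/360 ∈ [46/59, 51/59) → index 9
j=10: u_10=319/360 ∈ [51/59, 53/59) → index 10
j=11: u_11=349/360 ∈ [53/59, 1) → index 11

0 1 2 2 3 4 4 5 6 9 10 11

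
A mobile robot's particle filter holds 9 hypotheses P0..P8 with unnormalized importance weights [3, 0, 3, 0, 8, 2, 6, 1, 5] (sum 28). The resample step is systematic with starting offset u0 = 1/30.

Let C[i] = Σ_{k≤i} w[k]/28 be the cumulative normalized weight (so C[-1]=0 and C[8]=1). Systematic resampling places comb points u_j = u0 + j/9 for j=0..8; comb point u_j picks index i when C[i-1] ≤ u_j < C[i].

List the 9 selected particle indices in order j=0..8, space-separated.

0 2 4 4 4 6 6 7 8

C = [3/28, 3/28, 3/14, 3/14, 1/2, 4/7, 11/14, 23/28, 1]
j=0: u_0=1/30 ∈ [0, 3/28) → index 0
j=1: u_1=13/90 ∈ [3/28, 3/14) → index 2
j=2: u_2=23/90 ∈ [3/14, 1/2) → index 4
j=3: u_3=11/30 ∈ [3/14, 1/2) → index 4
j=4: u_4=43/90 ∈ [3/14, 1/2) → index 4
j=5: u_5=53/90 ∈ [4/7, 11/14) → index 6
j=6: u_6=7/10 ∈ [4/7, 11/14) → index 6
j=7: u_7=73/90 ∈ [11/14, 23/28) → index 7
j=8: u_8=83/90 ∈ [23/28, 1) → index 8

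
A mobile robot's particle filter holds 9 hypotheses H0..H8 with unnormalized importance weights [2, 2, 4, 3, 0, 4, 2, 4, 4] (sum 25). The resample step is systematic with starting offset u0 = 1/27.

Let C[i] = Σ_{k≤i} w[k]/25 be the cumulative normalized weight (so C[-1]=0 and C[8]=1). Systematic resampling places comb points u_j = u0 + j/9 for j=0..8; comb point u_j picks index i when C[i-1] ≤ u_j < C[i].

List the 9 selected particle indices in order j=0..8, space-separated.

C = [2/25, 4/25, 8/25, 11/25, 11/25, 3/5, 17/25, 21/25, 1]
j=0: u_0=1/27 ∈ [0, 2/25) → index 0
j=1: u_1=4/27 ∈ [2/25, 4/25) → index 1
j=2: u_2=7/27 ∈ [4/25, 8/25) → index 2
j=3: u_3=10/27 ∈ [8/25, 11/25) → index 3
j=4: u_4=13/27 ∈ [11/25, 3/5) → index 5
j=5: u_5=16/27 ∈ [11/25, 3/5) → index 5
j=6: u_6=19/27 ∈ [17/25, 21/25) → index 7
j=7: u_7=22/27 ∈ [17/25, 21/25) → index 7
j=8: u_8=25/27 ∈ [21/25, 1) → index 8

0 1 2 3 5 5 7 7 8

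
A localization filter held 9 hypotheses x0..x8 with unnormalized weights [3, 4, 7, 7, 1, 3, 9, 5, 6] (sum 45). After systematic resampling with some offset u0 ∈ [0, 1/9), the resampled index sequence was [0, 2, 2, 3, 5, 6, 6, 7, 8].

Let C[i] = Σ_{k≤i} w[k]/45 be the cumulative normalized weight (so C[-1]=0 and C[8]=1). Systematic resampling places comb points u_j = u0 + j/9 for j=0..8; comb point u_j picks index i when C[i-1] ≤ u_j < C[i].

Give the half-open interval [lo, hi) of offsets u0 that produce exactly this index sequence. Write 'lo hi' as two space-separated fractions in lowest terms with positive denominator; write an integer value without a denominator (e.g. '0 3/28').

2/45 1/15

C = [1/15, 7/45, 14/45, 7/15, 22/45, 5/9, 34/45, 13/15, 1]
j=0 picked index 0: u0 ∈ [0, 1/15)
j=1 picked index 2: u0 ∈ [2/45, 1/5)
j=2 picked index 2: u0 ∈ [-1/15, 4/45)
j=3 picked index 3: u0 ∈ [-1/45, 2/15)
j=4 picked index 5: u0 ∈ [2/45, 1/9)
j=5 picked index 6: u0 ∈ [0, 1/5)
j=6 picked index 6: u0 ∈ [-1/9, 4/45)
j=7 picked index 7: u0 ∈ [-1/45, 4/45)
j=8 picked index 8: u0 ∈ [-1/45, 1/9)
intersection: [2/45, 1/15)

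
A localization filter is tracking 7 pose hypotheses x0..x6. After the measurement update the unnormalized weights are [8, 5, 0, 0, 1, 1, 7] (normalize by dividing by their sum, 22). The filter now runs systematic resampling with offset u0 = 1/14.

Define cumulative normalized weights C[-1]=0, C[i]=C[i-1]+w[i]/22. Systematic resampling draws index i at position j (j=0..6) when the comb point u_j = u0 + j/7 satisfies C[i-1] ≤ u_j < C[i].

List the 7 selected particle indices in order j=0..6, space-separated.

0 0 0 1 5 6 6

C = [4/11, 13/22, 13/22, 13/22, 7/11, 15/22, 1]
j=0: u_0=1/14 ∈ [0, 4/11) → index 0
j=1: u_1=3/14 ∈ [0, 4/11) → index 0
j=2: u_2=5/14 ∈ [0, 4/11) → index 0
j=3: u_3=1/2 ∈ [4/11, 13/22) → index 1
j=4: u_4=9/14 ∈ [7/11, 15/22) → index 5
j=5: u_5=11/14 ∈ [15/22, 1) → index 6
j=6: u_6=13/14 ∈ [15/22, 1) → index 6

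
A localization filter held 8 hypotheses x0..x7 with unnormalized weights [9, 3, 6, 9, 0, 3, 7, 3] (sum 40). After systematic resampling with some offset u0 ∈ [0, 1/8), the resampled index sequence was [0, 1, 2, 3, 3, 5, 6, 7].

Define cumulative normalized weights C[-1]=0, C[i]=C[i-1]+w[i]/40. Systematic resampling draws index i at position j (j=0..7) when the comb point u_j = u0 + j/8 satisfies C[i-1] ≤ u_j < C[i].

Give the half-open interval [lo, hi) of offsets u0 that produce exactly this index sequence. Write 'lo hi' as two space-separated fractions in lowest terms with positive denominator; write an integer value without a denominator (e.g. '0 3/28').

1/10 1/8

C = [9/40, 3/10, 9/20, 27/40, 27/40, 3/4, 37/40, 1]
j=0 picked index 0: u0 ∈ [0, 9/40)
j=1 picked index 1: u0 ∈ [1/10, 7/40)
j=2 picked index 2: u0 ∈ [1/20, 1/5)
j=3 picked index 3: u0 ∈ [3/40, 3/10)
j=4 picked index 3: u0 ∈ [-1/20, 7/40)
j=5 picked index 5: u0 ∈ [1/20, 1/8)
j=6 picked index 6: u0 ∈ [0, 7/40)
j=7 picked index 7: u0 ∈ [1/20, 1/8)
intersection: [1/10, 1/8)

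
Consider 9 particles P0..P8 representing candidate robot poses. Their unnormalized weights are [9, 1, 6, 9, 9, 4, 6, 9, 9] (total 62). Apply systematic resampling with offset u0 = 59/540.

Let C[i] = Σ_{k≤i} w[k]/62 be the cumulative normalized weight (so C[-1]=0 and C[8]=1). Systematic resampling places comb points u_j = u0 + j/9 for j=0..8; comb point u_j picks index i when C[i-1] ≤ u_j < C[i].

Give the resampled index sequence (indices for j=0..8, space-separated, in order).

0 2 3 4 5 6 7 8 8

C = [9/62, 5/31, 8/31, 25/62, 17/31, 19/31, 22/31, 53/62, 1]
j=0: u_0=59/540 ∈ [0, 9/62) → index 0
j=1: u_1=119/540 ∈ [5/31, 8/31) → index 2
j=2: u_2=179/540 ∈ [8/31, 25/62) → index 3
j=3: u_3=239/540 ∈ [25/62, 17/31) → index 4
j=4: u_4=299/540 ∈ [17/31, 19/31) → index 5
j=5: u_5=359/540 ∈ [19/31, 22/31) → index 6
j=6: u_6=419/540 ∈ [22/31, 53/62) → index 7
j=7: u_7=479/540 ∈ [53/62, 1) → index 8
j=8: u_8=539/540 ∈ [53/62, 1) → index 8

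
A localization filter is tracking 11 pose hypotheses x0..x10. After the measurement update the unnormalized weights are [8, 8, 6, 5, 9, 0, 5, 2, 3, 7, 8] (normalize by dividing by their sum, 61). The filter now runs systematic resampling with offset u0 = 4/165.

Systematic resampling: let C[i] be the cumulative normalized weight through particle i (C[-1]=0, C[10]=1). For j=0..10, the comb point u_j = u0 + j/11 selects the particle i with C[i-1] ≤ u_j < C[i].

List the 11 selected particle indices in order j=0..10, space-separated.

C = [8/61, 16/61, 22/61, 27/61, 36/61, 36/61, 41/61, 43/61, 46/61, 53/61, 1]
j=0: u_0=4/165 ∈ [0, 8/61) → index 0
j=1: u_1=19/165 ∈ [0, 8/61) → index 0
j=2: u_2=34/165 ∈ [8/61, 16/61) → index 1
j=3: u_3=49/165 ∈ [16/61, 22/61) → index 2
j=4: u_4=64/165 ∈ [22/61, 27/61) → index 3
j=5: u_5=79/165 ∈ [27/61, 36/61) → index 4
j=6: u_6=94/165 ∈ [27/61, 36/61) → index 4
j=7: u_7=109/165 ∈ [36/61, 41/61) → index 6
j=8: u_8=124/165 ∈ [43/61, 46/61) → index 8
j=9: u_9=139/165 ∈ [46/61, 53/61) → index 9
j=10: u_10=14/15 ∈ [53/61, 1) → index 10

0 0 1 2 3 4 4 6 8 9 10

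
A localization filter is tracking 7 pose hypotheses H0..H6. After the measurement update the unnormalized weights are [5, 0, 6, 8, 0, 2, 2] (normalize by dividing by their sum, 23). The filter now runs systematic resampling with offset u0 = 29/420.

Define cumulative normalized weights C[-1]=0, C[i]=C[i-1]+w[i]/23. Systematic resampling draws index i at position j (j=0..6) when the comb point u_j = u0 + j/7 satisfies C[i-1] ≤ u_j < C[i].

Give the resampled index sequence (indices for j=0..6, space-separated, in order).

C = [5/23, 5/23, 11/23, 19/23, 19/23, 21/23, 1]
j=0: u_0=29/420 ∈ [0, 5/23) → index 0
j=1: u_1=89/420 ∈ [0, 5/23) → index 0
j=2: u_2=149/420 ∈ [5/23, 11/23) → index 2
j=3: u_3=209/420 ∈ [11/23, 19/23) → index 3
j=4: u_4=269/420 ∈ [11/23, 19/23) → index 3
j=5: u_5=47/60 ∈ [11/23, 19/23) → index 3
j=6: u_6=389/420 ∈ [21/23, 1) → index 6

0 0 2 3 3 3 6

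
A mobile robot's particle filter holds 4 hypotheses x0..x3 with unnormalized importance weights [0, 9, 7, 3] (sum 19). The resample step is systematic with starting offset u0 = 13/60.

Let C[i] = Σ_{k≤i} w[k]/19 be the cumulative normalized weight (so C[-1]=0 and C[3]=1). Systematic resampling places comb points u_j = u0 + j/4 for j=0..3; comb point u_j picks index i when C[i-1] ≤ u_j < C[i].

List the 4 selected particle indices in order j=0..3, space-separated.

1 1 2 3

C = [0, 9/19, 16/19, 1]
j=0: u_0=13/60 ∈ [0, 9/19) → index 1
j=1: u_1=7/15 ∈ [0, 9/19) → index 1
j=2: u_2=43/60 ∈ [9/19, 16/19) → index 2
j=3: u_3=29/30 ∈ [16/19, 1) → index 3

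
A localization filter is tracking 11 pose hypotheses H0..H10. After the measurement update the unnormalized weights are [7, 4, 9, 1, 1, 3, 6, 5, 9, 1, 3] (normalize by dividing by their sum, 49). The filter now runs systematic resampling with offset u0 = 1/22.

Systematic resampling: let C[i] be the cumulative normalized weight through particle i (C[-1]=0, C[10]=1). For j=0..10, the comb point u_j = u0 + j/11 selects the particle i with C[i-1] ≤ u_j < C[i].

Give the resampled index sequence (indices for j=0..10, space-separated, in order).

0 0 2 2 3 5 6 7 8 8 10

C = [1/7, 11/49, 20/49, 3/7, 22/49, 25/49, 31/49, 36/49, 45/49, 46/49, 1]
j=0: u_0=1/22 ∈ [0, 1/7) → index 0
j=1: u_1=3/22 ∈ [0, 1/7) → index 0
j=2: u_2=5/22 ∈ [11/49, 20/49) → index 2
j=3: u_3=7/22 ∈ [11/49, 20/49) → index 2
j=4: u_4=9/22 ∈ [20/49, 3/7) → index 3
j=5: u_5=1/2 ∈ [22/49, 25/49) → index 5
j=6: u_6=13/22 ∈ [25/49, 31/49) → index 6
j=7: u_7=15/22 ∈ [31/49, 36/49) → index 7
j=8: u_8=17/22 ∈ [36/49, 45/49) → index 8
j=9: u_9=19/22 ∈ [36/49, 45/49) → index 8
j=10: u_10=21/22 ∈ [46/49, 1) → index 10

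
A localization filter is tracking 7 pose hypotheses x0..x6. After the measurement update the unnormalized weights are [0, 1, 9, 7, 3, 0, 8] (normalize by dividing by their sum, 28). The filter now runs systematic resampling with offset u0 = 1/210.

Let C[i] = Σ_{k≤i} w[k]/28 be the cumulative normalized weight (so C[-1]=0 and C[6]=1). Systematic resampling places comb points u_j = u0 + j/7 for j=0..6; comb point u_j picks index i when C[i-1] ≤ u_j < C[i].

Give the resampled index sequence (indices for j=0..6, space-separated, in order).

C = [0, 1/28, 5/14, 17/28, 5/7, 5/7, 1]
j=0: u_0=1/210 ∈ [0, 1/28) → index 1
j=1: u_1=31/210 ∈ [1/28, 5/14) → index 2
j=2: u_2=61/210 ∈ [1/28, 5/14) → index 2
j=3: u_3=13/30 ∈ [5/14, 17/28) → index 3
j=4: u_4=121/210 ∈ [5/14, 17/28) → index 3
j=5: u_5=151/210 ∈ [5/7, 1) → index 6
j=6: u_6=181/210 ∈ [5/7, 1) → index 6

1 2 2 3 3 6 6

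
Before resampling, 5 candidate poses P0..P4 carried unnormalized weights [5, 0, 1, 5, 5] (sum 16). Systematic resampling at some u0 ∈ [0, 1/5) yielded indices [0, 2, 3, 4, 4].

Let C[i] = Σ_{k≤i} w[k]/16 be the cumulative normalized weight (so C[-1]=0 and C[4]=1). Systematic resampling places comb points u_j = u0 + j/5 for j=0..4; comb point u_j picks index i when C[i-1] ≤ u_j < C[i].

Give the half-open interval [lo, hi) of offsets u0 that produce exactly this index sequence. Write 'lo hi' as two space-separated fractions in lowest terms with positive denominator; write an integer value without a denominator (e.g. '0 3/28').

9/80 7/40

C = [5/16, 5/16, 3/8, 11/16, 1]
j=0 picked index 0: u0 ∈ [0, 5/16)
j=1 picked index 2: u0 ∈ [9/80, 7/40)
j=2 picked index 3: u0 ∈ [-1/40, 23/80)
j=3 picked index 4: u0 ∈ [7/80, 2/5)
j=4 picked index 4: u0 ∈ [-9/80, 1/5)
intersection: [9/80, 7/40)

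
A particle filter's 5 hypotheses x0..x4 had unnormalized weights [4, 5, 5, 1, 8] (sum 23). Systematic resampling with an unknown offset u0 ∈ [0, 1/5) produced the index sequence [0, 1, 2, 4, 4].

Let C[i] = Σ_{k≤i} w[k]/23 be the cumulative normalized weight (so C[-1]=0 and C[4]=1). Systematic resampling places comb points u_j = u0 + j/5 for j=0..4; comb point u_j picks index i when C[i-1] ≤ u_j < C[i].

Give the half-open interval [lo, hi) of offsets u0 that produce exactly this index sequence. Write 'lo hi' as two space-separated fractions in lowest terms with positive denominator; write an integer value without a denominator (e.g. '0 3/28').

C = [4/23, 9/23, 14/23, 15/23, 1]
j=0 picked index 0: u0 ∈ [0, 4/23)
j=1 picked index 1: u0 ∈ [-3/115, 22/115)
j=2 picked index 2: u0 ∈ [-1/115, 24/115)
j=3 picked index 4: u0 ∈ [6/115, 2/5)
j=4 picked index 4: u0 ∈ [-17/115, 1/5)
intersection: [6/115, 4/23)

6/115 4/23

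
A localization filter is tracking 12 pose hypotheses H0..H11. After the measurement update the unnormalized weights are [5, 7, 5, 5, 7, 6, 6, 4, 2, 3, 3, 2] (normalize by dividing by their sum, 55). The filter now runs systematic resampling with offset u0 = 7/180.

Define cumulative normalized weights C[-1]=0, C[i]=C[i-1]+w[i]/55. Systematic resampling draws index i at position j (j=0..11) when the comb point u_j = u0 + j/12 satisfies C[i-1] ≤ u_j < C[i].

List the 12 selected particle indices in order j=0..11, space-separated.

C = [1/11, 12/55, 17/55, 2/5, 29/55, 7/11, 41/55, 9/11, 47/55, 10/11, 53/55, 1]
j=0: u_0=7/180 ∈ [0, 1/11) → index 0
j=1: u_1=11/90 ∈ [1/11, 12/55) → index 1
j=2: u_2=37/180 ∈ [1/11, 12/55) → index 1
j=3: u_3=13/45 ∈ [12/55, 17/55) → index 2
j=4: u_4=67/180 ∈ [17/55, 2/5) → index 3
j=5: u_5=41/90 ∈ [2/5, 29/55) → index 4
j=6: u_6=97/180 ∈ [29/55, 7/11) → index 5
j=7: u_7=28/45 ∈ [29/55, 7/11) → index 5
j=8: u_8=127/180 ∈ [7/11, 41/55) → index 6
j=9: u_9=71/90 ∈ [41/55, 9/11) → index 7
j=10: u_10=157/180 ∈ [47/55, 10/11) → index 9
j=11: u_11=43/45 ∈ [10/11, 53/55) → index 10

0 1 1 2 3 4 5 5 6 7 9 10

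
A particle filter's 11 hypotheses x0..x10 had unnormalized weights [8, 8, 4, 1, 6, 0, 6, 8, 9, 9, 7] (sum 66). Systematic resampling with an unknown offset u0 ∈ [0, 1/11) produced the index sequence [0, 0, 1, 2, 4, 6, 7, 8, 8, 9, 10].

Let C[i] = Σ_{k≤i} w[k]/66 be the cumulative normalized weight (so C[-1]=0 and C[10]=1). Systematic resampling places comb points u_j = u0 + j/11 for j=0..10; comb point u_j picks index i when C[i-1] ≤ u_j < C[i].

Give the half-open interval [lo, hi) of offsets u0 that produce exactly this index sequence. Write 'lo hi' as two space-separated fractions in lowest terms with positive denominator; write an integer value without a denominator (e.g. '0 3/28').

C = [4/33, 8/33, 10/33, 7/22, 9/22, 9/22, 1/2, 41/66, 25/33, 59/66, 1]
j=0 picked index 0: u0 ∈ [0, 4/33)
j=1 picked index 0: u0 ∈ [-1/11, 1/33)
j=2 picked index 1: u0 ∈ [-2/33, 2/33)
j=3 picked index 2: u0 ∈ [-1/33, 1/33)
j=4 picked index 4: u0 ∈ [-1/22, 1/22)
j=5 picked index 6: u0 ∈ [-1/22, 1/22)
j=6 picked index 7: u0 ∈ [-1/22, 5/66)
j=7 picked index 8: u0 ∈ [-1/66, 4/33)
j=8 picked index 8: u0 ∈ [-7/66, 1/33)
j=9 picked index 9: u0 ∈ [-2/33, 5/66)
j=10 picked index 10: u0 ∈ [-1/66, 1/11)
intersection: [0, 1/33)

0 1/33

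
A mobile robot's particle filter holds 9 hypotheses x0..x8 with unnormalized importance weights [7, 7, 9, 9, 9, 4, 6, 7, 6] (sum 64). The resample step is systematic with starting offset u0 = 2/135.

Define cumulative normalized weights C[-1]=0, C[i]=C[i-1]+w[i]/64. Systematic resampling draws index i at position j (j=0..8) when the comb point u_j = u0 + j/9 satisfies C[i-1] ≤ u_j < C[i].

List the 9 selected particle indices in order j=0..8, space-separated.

C = [7/64, 7/32, 23/64, 1/2, 41/64, 45/64, 51/64, 29/32, 1]
j=0: u_0=2/135 ∈ [0, 7/64) → index 0
j=1: u_1=17/135 ∈ [7/64, 7/32) → index 1
j=2: u_2=32/135 ∈ [7/32, 23/64) → index 2
j=3: u_3=47/135 ∈ [7/32, 23/64) → index 2
j=4: u_4=62/135 ∈ [23/64, 1/2) → index 3
j=5: u_5=77/135 ∈ [1/2, 41/64) → index 4
j=6: u_6=92/135 ∈ [41/64, 45/64) → index 5
j=7: u_7=107/135 ∈ [45/64, 51/64) → index 6
j=8: u_8=122/135 ∈ [51/64, 29/32) → index 7

0 1 2 2 3 4 5 6 7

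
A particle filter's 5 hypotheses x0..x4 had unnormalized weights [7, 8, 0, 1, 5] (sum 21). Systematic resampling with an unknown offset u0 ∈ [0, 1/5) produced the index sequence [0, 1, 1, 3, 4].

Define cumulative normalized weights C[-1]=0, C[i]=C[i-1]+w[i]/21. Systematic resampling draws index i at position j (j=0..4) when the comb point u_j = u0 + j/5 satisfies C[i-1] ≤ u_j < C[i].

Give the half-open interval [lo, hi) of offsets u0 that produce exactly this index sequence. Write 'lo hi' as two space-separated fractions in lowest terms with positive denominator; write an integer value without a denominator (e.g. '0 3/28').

2/15 17/105

C = [1/3, 5/7, 5/7, 16/21, 1]
j=0 picked index 0: u0 ∈ [0, 1/3)
j=1 picked index 1: u0 ∈ [2/15, 18/35)
j=2 picked index 1: u0 ∈ [-1/15, 11/35)
j=3 picked index 3: u0 ∈ [4/35, 17/105)
j=4 picked index 4: u0 ∈ [-4/105, 1/5)
intersection: [2/15, 17/105)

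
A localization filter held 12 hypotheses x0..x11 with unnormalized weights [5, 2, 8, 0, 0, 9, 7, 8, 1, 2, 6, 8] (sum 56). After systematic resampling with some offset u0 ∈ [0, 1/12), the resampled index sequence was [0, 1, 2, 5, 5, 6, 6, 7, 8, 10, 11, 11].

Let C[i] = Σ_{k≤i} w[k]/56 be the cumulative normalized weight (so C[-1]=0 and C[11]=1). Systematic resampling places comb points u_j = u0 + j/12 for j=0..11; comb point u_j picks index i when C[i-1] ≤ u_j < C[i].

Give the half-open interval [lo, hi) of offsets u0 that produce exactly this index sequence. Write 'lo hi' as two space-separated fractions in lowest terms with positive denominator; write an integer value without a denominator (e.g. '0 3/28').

5/168 1/24

C = [5/56, 1/8, 15/56, 15/56, 15/56, 3/7, 31/56, 39/56, 5/7, 3/4, 6/7, 1]
j=0 picked index 0: u0 ∈ [0, 5/56)
j=1 picked index 1: u0 ∈ [1/168, 1/24)
j=2 picked index 2: u0 ∈ [-1/24, 17/168)
j=3 picked index 5: u0 ∈ [1/56, 5/28)
j=4 picked index 5: u0 ∈ [-11/168, 2/21)
j=5 picked index 6: u0 ∈ [1/84, 23/168)
j=6 picked index 6: u0 ∈ [-1/14, 3/56)
j=7 picked index 7: u0 ∈ [-5/168, 19/168)
j=8 picked index 8: u0 ∈ [5/168, 1/21)
j=9 picked index 10: u0 ∈ [0, 3/28)
j=10 picked index 11: u0 ∈ [1/42, 1/6)
j=11 picked index 11: u0 ∈ [-5/84, 1/12)
intersection: [5/168, 1/24)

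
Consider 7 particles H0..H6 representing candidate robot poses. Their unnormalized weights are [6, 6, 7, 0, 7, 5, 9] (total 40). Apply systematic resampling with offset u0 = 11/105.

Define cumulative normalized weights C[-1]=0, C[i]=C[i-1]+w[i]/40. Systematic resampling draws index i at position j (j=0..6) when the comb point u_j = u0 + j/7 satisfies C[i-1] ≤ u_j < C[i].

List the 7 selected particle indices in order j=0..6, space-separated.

C = [3/20, 3/10, 19/40, 19/40, 13/20, 31/40, 1]
j=0: u_0=11/105 ∈ [0, 3/20) → index 0
j=1: u_1=26/105 ∈ [3/20, 3/10) → index 1
j=2: u_2=41/105 ∈ [3/10, 19/40) → index 2
j=3: u_3=8/15 ∈ [19/40, 13/20) → index 4
j=4: u_4=71/105 ∈ [13/20, 31/40) → index 5
j=5: u_5=86/105 ∈ [31/40, 1) → index 6
j=6: u_6=101/105 ∈ [31/40, 1) → index 6

0 1 2 4 5 6 6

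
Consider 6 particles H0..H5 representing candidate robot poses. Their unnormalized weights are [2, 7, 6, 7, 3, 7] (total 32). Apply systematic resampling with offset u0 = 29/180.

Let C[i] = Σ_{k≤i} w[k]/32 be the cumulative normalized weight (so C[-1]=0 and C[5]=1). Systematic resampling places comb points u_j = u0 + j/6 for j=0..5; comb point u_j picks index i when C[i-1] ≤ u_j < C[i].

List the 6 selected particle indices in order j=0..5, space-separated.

1 2 3 3 5 5

C = [1/16, 9/32, 15/32, 11/16, 25/32, 1]
j=0: u_0=29/180 ∈ [1/16, 9/32) → index 1
j=1: u_1=59/180 ∈ [9/32, 15/32) → index 2
j=2: u_2=89/180 ∈ [15/32, 11/16) → index 3
j=3: u_3=119/180 ∈ [15/32, 11/16) → index 3
j=4: u_4=149/180 ∈ [25/32, 1) → index 5
j=5: u_5=179/180 ∈ [25/32, 1) → index 5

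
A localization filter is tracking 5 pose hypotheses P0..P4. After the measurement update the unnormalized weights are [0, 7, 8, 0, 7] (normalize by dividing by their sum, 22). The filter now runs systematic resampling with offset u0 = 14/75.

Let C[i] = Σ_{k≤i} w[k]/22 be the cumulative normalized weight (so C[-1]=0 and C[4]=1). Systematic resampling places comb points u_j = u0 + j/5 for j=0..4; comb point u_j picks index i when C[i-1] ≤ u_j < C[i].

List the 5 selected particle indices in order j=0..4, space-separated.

C = [0, 7/22, 15/22, 15/22, 1]
j=0: u_0=14/75 ∈ [0, 7/22) → index 1
j=1: u_1=29/75 ∈ [7/22, 15/22) → index 2
j=2: u_2=44/75 ∈ [7/22, 15/22) → index 2
j=3: u_3=59/75 ∈ [15/22, 1) → index 4
j=4: u_4=74/75 ∈ [15/22, 1) → index 4

1 2 2 4 4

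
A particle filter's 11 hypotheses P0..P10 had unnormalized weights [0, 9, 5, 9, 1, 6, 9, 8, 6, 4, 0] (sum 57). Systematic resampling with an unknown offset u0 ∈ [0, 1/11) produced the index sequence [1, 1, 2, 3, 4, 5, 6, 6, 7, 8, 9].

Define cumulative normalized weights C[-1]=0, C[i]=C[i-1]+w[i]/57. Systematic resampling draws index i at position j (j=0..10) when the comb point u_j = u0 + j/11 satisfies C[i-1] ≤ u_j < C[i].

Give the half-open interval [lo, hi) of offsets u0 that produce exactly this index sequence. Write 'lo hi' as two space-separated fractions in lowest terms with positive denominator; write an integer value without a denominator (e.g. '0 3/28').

C = [0, 3/19, 14/57, 23/57, 8/19, 10/19, 13/19, 47/57, 53/57, 1, 1]
j=0 picked index 1: u0 ∈ [0, 3/19)
j=1 picked index 1: u0 ∈ [-1/11, 14/209)
j=2 picked index 2: u0 ∈ [-5/209, 40/627)
j=3 picked index 3: u0 ∈ [-17/627, 82/627)
j=4 picked index 4: u0 ∈ [25/627, 12/209)
j=5 picked index 5: u0 ∈ [-7/209, 15/209)
j=6 picked index 6: u0 ∈ [-4/209, 29/209)
j=7 picked index 6: u0 ∈ [-23/209, 10/209)
j=8 picked index 7: u0 ∈ [-9/209, 61/627)
j=9 picked index 8: u0 ∈ [4/627, 70/627)
j=10 picked index 9: u0 ∈ [13/627, 1/11)
intersection: [25/627, 10/209)

25/627 10/209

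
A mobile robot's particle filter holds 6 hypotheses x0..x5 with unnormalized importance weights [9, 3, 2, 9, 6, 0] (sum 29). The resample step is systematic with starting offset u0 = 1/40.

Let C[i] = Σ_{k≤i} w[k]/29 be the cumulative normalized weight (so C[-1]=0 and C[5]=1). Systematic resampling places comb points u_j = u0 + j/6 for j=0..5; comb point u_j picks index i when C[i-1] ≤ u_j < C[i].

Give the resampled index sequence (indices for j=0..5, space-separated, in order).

C = [9/29, 12/29, 14/29, 23/29, 1, 1]
j=0: u_0=1/40 ∈ [0, 9/29) → index 0
j=1: u_1=23/120 ∈ [0, 9/29) → index 0
j=2: u_2=43/120 ∈ [9/29, 12/29) → index 1
j=3: u_3=21/40 ∈ [14/29, 23/29) → index 3
j=4: u_4=83/120 ∈ [14/29, 23/29) → index 3
j=5: u_5=103/120 ∈ [23/29, 1) → index 4

0 0 1 3 3 4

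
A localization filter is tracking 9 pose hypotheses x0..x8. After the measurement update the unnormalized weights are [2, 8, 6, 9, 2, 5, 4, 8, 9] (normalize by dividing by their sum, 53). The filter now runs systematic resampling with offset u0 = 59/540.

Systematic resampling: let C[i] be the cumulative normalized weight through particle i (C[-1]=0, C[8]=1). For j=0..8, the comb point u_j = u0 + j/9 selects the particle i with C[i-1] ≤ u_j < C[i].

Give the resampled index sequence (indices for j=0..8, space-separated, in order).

1 2 3 3 5 6 7 8 8

C = [2/53, 10/53, 16/53, 25/53, 27/53, 32/53, 36/53, 44/53, 1]
j=0: u_0=59/540 ∈ [2/53, 10/53) → index 1
j=1: u_1=119/540 ∈ [10/53, 16/53) → index 2
j=2: u_2=179/540 ∈ [16/53, 25/53) → index 3
j=3: u_3=239/540 ∈ [16/53, 25/53) → index 3
j=4: u_4=299/540 ∈ [27/53, 32/53) → index 5
j=5: u_5=359/540 ∈ [32/53, 36/53) → index 6
j=6: u_6=419/540 ∈ [36/53, 44/53) → index 7
j=7: u_7=479/540 ∈ [44/53, 1) → index 8
j=8: u_8=539/540 ∈ [44/53, 1) → index 8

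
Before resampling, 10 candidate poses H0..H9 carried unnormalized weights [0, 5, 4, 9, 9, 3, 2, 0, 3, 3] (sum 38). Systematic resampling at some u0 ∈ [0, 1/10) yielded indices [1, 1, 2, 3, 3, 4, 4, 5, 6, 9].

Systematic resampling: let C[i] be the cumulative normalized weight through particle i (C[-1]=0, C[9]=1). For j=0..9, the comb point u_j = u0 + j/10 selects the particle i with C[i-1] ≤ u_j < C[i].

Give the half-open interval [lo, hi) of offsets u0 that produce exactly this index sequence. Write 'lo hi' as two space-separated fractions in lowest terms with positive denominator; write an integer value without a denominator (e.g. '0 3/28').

2/95 3/95

C = [0, 5/38, 9/38, 9/19, 27/38, 15/19, 16/19, 16/19, 35/38, 1]
j=0 picked index 1: u0 ∈ [0, 5/38)
j=1 picked index 1: u0 ∈ [-1/10, 3/95)
j=2 picked index 2: u0 ∈ [-13/190, 7/190)
j=3 picked index 3: u0 ∈ [-6/95, 33/190)
j=4 picked index 3: u0 ∈ [-31/190, 7/95)
j=5 picked index 4: u0 ∈ [-1/38, 4/19)
j=6 picked index 4: u0 ∈ [-12/95, 21/190)
j=7 picked index 5: u0 ∈ [1/95, 17/190)
j=8 picked index 6: u0 ∈ [-1/95, 4/95)
j=9 picked index 9: u0 ∈ [2/95, 1/10)
intersection: [2/95, 3/95)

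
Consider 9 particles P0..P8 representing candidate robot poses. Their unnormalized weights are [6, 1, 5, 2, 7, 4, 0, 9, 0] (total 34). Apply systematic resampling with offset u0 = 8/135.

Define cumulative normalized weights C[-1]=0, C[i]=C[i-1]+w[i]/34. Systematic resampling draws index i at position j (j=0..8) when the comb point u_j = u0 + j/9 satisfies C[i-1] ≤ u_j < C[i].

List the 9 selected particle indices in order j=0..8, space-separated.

0 0 2 3 4 4 5 7 7

C = [3/17, 7/34, 6/17, 7/17, 21/34, 25/34, 25/34, 1, 1]
j=0: u_0=8/135 ∈ [0, 3/17) → index 0
j=1: u_1=23/135 ∈ [0, 3/17) → index 0
j=2: u_2=38/135 ∈ [7/34, 6/17) → index 2
j=3: u_3=53/135 ∈ [6/17, 7/17) → index 3
j=4: u_4=68/135 ∈ [7/17, 21/34) → index 4
j=5: u_5=83/135 ∈ [7/17, 21/34) → index 4
j=6: u_6=98/135 ∈ [21/34, 25/34) → index 5
j=7: u_7=113/135 ∈ [25/34, 1) → index 7
j=8: u_8=128/135 ∈ [25/34, 1) → index 7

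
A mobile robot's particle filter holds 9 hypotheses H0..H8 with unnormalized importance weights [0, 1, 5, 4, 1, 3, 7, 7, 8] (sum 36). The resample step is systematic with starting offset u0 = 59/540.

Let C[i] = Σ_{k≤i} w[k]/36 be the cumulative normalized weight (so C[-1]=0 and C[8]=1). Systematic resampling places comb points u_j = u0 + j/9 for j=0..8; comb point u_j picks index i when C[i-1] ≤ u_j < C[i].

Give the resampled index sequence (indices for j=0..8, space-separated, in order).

2 3 5 6 6 7 7 8 8

C = [0, 1/36, 1/6, 5/18, 11/36, 7/18, 7/12, 7/9, 1]
j=0: u_0=59/540 ∈ [1/36, 1/6) → index 2
j=1: u_1=119/540 ∈ [1/6, 5/18) → index 3
j=2: u_2=179/540 ∈ [11/36, 7/18) → index 5
j=3: u_3=239/540 ∈ [7/18, 7/12) → index 6
j=4: u_4=299/540 ∈ [7/18, 7/12) → index 6
j=5: u_5=359/540 ∈ [7/12, 7/9) → index 7
j=6: u_6=419/540 ∈ [7/12, 7/9) → index 7
j=7: u_7=479/540 ∈ [7/9, 1) → index 8
j=8: u_8=539/540 ∈ [7/9, 1) → index 8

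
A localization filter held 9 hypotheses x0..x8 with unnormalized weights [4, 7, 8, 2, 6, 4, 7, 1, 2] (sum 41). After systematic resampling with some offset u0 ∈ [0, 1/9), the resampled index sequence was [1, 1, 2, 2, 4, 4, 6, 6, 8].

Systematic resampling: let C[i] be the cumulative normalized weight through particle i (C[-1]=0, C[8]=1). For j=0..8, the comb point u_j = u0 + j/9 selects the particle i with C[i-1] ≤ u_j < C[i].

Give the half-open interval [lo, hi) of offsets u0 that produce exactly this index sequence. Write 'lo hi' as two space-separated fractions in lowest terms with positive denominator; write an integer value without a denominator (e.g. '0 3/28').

C = [4/41, 11/41, 19/41, 21/41, 27/41, 31/41, 38/41, 39/41, 1]
j=0 picked index 1: u0 ∈ [4/41, 11/41)
j=1 picked index 1: u0 ∈ [-5/369, 58/369)
j=2 picked index 2: u0 ∈ [17/369, 89/369)
j=3 picked index 2: u0 ∈ [-8/123, 16/123)
j=4 picked index 4: u0 ∈ [25/369, 79/369)
j=5 picked index 4: u0 ∈ [-16/369, 38/369)
j=6 picked index 6: u0 ∈ [11/123, 32/123)
j=7 picked index 6: u0 ∈ [-8/369, 55/369)
j=8 picked index 8: u0 ∈ [23/369, 1/9)
intersection: [4/41, 38/369)

4/41 38/369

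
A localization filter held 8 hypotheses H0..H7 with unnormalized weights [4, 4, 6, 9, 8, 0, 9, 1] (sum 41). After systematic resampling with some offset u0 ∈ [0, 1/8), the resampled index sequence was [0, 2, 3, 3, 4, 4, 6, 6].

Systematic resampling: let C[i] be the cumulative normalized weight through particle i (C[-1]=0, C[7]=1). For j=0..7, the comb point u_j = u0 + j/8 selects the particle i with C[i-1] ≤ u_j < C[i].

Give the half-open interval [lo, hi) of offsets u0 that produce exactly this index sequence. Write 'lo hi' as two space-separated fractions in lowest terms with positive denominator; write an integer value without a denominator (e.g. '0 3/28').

C = [4/41, 8/41, 14/41, 23/41, 31/41, 31/41, 40/41, 1]
j=0 picked index 0: u0 ∈ [0, 4/41)
j=1 picked index 2: u0 ∈ [23/328, 71/328)
j=2 picked index 3: u0 ∈ [15/164, 51/164)
j=3 picked index 3: u0 ∈ [-11/328, 61/328)
j=4 picked index 4: u0 ∈ [5/82, 21/82)
j=5 picked index 4: u0 ∈ [-21/328, 43/328)
j=6 picked index 6: u0 ∈ [1/164, 37/164)
j=7 picked index 6: u0 ∈ [-39/328, 33/328)
intersection: [15/164, 4/41)

15/164 4/41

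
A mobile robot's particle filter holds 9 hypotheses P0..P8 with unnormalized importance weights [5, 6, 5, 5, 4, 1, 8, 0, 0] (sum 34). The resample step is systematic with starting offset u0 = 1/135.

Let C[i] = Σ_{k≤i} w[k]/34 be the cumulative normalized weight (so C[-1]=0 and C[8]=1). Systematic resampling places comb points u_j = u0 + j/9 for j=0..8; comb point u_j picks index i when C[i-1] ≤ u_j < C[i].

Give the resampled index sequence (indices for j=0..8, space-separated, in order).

0 0 1 2 2 3 4 6 6

C = [5/34, 11/34, 8/17, 21/34, 25/34, 13/17, 1, 1, 1]
j=0: u_0=1/135 ∈ [0, 5/34) → index 0
j=1: u_1=16/135 ∈ [0, 5/34) → index 0
j=2: u_2=31/135 ∈ [5/34, 11/34) → index 1
j=3: u_3=46/135 ∈ [11/34, 8/17) → index 2
j=4: u_4=61/135 ∈ [11/34, 8/17) → index 2
j=5: u_5=76/135 ∈ [8/17, 21/34) → index 3
j=6: u_6=91/135 ∈ [21/34, 25/34) → index 4
j=7: u_7=106/135 ∈ [13/17, 1) → index 6
j=8: u_8=121/135 ∈ [13/17, 1) → index 6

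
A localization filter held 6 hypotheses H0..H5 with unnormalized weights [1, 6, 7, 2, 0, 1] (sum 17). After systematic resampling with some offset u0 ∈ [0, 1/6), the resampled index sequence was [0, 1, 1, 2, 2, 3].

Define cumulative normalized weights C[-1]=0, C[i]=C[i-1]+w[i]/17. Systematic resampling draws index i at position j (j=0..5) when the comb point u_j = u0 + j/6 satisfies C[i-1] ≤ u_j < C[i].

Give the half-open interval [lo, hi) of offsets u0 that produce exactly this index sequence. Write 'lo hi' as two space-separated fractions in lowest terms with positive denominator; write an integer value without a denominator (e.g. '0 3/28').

0 1/17

C = [1/17, 7/17, 14/17, 16/17, 16/17, 1]
j=0 picked index 0: u0 ∈ [0, 1/17)
j=1 picked index 1: u0 ∈ [-11/102, 25/102)
j=2 picked index 1: u0 ∈ [-14/51, 4/51)
j=3 picked index 2: u0 ∈ [-3/34, 11/34)
j=4 picked index 2: u0 ∈ [-13/51, 8/51)
j=5 picked index 3: u0 ∈ [-1/102, 11/102)
intersection: [0, 1/17)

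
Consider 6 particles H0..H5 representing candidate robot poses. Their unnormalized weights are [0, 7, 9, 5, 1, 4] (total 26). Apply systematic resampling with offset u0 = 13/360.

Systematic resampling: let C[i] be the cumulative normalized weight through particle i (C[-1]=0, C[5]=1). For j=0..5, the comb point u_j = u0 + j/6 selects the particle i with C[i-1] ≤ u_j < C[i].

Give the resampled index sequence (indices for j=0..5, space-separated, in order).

C = [0, 7/26, 8/13, 21/26, 11/13, 1]
j=0: u_0=13/360 ∈ [0, 7/26) → index 1
j=1: u_1=73/360 ∈ [0, 7/26) → index 1
j=2: u_2=133/360 ∈ [7/26, 8/13) → index 2
j=3: u_3=193/360 ∈ [7/26, 8/13) → index 2
j=4: u_4=253/360 ∈ [8/13, 21/26) → index 3
j=5: u_5=313/360 ∈ [11/13, 1) → index 5

1 1 2 2 3 5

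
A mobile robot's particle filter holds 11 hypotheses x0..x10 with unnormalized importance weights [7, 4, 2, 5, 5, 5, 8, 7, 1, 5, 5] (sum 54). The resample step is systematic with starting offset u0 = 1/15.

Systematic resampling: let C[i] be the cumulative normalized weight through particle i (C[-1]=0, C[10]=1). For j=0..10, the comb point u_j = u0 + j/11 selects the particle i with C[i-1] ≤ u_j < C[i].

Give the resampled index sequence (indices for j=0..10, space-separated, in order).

C = [7/54, 11/54, 13/54, 1/3, 23/54, 14/27, 2/3, 43/54, 22/27, 49/54, 1]
j=0: u_0=1/15 ∈ [0, 7/54) → index 0
j=1: u_1=26/165 ∈ [7/54, 11/54) → index 1
j=2: u_2=41/165 ∈ [13/54, 1/3) → index 3
j=3: u_3=56/165 ∈ [1/3, 23/54) → index 4
j=4: u_4=71/165 ∈ [23/54, 14/27) → index 5
j=5: u_5=86/165 ∈ [14/27, 2/3) → index 6
j=6: u_6=101/165 ∈ [14/27, 2/3) → index 6
j=7: u_7=116/165 ∈ [2/3, 43/54) → index 7
j=8: u_8=131/165 ∈ [2/3, 43/54) → index 7
j=9: u_9=146/165 ∈ [22/27, 49/54) → index 9
j=10: u_10=161/165 ∈ [49/54, 1) → index 10

0 1 3 4 5 6 6 7 7 9 10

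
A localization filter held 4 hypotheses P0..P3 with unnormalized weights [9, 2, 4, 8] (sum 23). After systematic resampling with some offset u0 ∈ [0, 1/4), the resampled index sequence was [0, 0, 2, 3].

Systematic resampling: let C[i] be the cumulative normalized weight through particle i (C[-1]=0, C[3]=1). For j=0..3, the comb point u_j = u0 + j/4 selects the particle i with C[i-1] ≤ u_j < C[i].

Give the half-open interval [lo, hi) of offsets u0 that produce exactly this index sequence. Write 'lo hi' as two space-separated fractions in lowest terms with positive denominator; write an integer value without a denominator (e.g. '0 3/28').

C = [9/23, 11/23, 15/23, 1]
j=0 picked index 0: u0 ∈ [0, 9/23)
j=1 picked index 0: u0 ∈ [-1/4, 13/92)
j=2 picked index 2: u0 ∈ [-1/46, 7/46)
j=3 picked index 3: u0 ∈ [-9/92, 1/4)
intersection: [0, 13/92)

0 13/92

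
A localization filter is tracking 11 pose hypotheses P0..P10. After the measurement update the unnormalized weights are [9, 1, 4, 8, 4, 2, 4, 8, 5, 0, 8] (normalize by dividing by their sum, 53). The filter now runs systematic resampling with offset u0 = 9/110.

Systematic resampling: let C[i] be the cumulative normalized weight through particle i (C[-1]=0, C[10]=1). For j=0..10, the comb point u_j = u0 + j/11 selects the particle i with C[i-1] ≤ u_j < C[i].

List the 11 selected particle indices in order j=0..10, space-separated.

0 1 2 3 4 6 7 7 8 10 10

C = [9/53, 10/53, 14/53, 22/53, 26/53, 28/53, 32/53, 40/53, 45/53, 45/53, 1]
j=0: u_0=9/110 ∈ [0, 9/53) → index 0
j=1: u_1=19/110 ∈ [9/53, 10/53) → index 1
j=2: u_2=29/110 ∈ [10/53, 14/53) → index 2
j=3: u_3=39/110 ∈ [14/53, 22/53) → index 3
j=4: u_4=49/110 ∈ [22/53, 26/53) → index 4
j=5: u_5=59/110 ∈ [28/53, 32/53) → index 6
j=6: u_6=69/110 ∈ [32/53, 40/53) → index 7
j=7: u_7=79/110 ∈ [32/53, 40/53) → index 7
j=8: u_8=89/110 ∈ [40/53, 45/53) → index 8
j=9: u_9=9/10 ∈ [45/53, 1) → index 10
j=10: u_10=109/110 ∈ [45/53, 1) → index 10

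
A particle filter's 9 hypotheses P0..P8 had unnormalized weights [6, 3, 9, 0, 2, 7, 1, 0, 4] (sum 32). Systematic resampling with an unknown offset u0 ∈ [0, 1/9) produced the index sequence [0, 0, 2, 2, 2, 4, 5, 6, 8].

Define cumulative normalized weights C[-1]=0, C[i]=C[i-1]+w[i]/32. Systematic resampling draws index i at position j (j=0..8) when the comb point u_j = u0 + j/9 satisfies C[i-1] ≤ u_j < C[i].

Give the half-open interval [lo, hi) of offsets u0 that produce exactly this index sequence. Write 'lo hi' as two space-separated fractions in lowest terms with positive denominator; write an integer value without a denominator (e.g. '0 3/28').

19/288 5/72

C = [3/16, 9/32, 9/16, 9/16, 5/8, 27/32, 7/8, 7/8, 1]
j=0 picked index 0: u0 ∈ [0, 3/16)
j=1 picked index 0: u0 ∈ [-1/9, 11/144)
j=2 picked index 2: u0 ∈ [17/288, 49/144)
j=3 picked index 2: u0 ∈ [-5/96, 11/48)
j=4 picked index 2: u0 ∈ [-47/288, 17/144)
j=5 picked index 4: u0 ∈ [1/144, 5/72)
j=6 picked index 5: u0 ∈ [-1/24, 17/96)
j=7 picked index 6: u0 ∈ [19/288, 7/72)
j=8 picked index 8: u0 ∈ [-1/72, 1/9)
intersection: [19/288, 5/72)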